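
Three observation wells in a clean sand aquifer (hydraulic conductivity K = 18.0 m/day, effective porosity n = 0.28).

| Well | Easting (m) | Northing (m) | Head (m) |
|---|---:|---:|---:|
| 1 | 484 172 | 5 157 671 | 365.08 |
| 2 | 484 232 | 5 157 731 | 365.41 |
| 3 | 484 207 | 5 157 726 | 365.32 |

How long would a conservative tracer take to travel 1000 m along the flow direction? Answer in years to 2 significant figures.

11 years

Differences from 1: to 2 (Δx, Δy, Δh) = (60, 60, +0.33); to 3 = (35, 55, +0.24).
Determinant of the coordinate differences = 60·55 − 35·60 = 1200.
∂h/∂x = [(+0.33)·55 − (+0.24)·60] / 1200 = +0.003125
∂h/∂y = [60·(+0.24) − 35·(+0.33)] / 1200 = +0.002375
|∇h| = √(0.003125² + 0.002375²) = 0.003925
Seepage velocity v = K·i/n = 18.0 × 0.003925 / 0.28 = 0.2523 m/day.
t = 1000 / 0.2523 = 3964 days = 10.9 years.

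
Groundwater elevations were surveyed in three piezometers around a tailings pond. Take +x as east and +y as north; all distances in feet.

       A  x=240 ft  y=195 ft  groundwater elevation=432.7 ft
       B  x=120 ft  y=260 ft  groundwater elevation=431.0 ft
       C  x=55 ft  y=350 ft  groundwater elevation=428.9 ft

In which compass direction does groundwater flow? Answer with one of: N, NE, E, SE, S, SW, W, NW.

Three-point gradient (reference A): Δ to B = (-120, 65, -1.7), Δ to C = (-185, 155, -3.8).
∂h/∂x = +0.002510, ∂h/∂y = -0.02152 (det = -6575).
Flow = −∇h = (-0.002510 east, +0.02152 north), which points north.

N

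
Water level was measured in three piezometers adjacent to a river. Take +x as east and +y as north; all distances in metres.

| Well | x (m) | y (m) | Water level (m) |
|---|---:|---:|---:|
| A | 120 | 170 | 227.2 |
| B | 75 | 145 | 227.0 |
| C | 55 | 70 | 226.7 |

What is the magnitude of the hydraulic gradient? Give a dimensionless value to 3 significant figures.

0.00421

Differences from A: to B (Δx, Δy, Δh) = (-45, -25, -0.2); to C = (-65, -100, -0.5).
Solve a·Δx + b·Δy = Δh: det = (-45)·(-100) − (-65)·(-25) = 2875.
∂h/∂x = [(-0.2)·(-100) − (-0.5)·(-25)] / 2875 = +0.002609
∂h/∂y = [(-45)·(-0.5) − (-65)·(-0.2)] / 2875 = +0.003304
|∇h| = √(0.002609² + 0.003304²) = 0.00421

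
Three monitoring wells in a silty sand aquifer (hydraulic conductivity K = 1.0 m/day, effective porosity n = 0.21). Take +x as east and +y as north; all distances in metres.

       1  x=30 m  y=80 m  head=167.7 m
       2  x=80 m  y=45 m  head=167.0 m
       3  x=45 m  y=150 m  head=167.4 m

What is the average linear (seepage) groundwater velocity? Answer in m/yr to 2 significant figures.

26 m/yr

Differences from 1: to 2 (Δx, Δy, Δh) = (50, -35, -0.7); to 3 = (15, 70, -0.3).
Determinant of the coordinate differences = 50·70 − 15·(-35) = 4025.
∂h/∂x = [(-0.7)·70 − (-0.3)·(-35)] / 4025 = -0.01478
∂h/∂y = [50·(-0.3) − 15·(-0.7)] / 4025 = -0.001118
|∇h| = √(-0.01478² + -0.001118²) = 0.01482
Seepage velocity v = K·i/n = 1.0 × 0.01482 / 0.21 = 0.07057 m/day = 25.78 m/yr.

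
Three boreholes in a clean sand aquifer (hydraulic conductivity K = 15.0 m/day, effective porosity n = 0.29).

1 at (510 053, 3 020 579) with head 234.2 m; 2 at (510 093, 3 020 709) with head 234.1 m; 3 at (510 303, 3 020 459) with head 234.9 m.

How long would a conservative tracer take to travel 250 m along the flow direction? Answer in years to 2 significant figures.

Taking 1 as reference: 2−1 = (40, 130, -0.1); 3−1 = (250, -120, +0.7).
Solve a·Δx + b·Δy = Δh: det = 40·(-120) − 250·130 = -37300.
∂h/∂x = [(-0.1)·(-120) − (+0.7)·130] / -37300 = +0.002118
∂h/∂y = [40·(+0.7) − 250·(-0.1)] / -37300 = -0.001421
|∇h| = √(0.002118² + -0.001421²) = 0.002551
Seepage velocity v = K·i/n = 15.0 × 0.002551 / 0.29 = 0.1319 m/day.
t = 250 / 0.1319 = 1895 days = 5.19 years.

5.2 years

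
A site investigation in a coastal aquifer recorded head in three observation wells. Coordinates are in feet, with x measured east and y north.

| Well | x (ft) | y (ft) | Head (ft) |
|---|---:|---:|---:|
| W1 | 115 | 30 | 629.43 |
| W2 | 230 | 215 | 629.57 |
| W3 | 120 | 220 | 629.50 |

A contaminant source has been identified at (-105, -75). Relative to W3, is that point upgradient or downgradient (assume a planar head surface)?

downgradient

With h = a·x + b·y + c and W1 as origin, the differences give:
  115·a + 185·b = +0.14
  5·a + 190·b = +0.07
Eliminate b (×190 and ×185, subtract): 20925·a = 13.650 → a = ∂h/∂x = +0.0006523
Back-substitute: b = ∂h/∂y = +0.0003513.
Head at (-105, -75) = 629.43 + (+0.0006523)·(-220) + (+0.0003513)·(-105) = 629.25 ft.
That is lower than the 629.50 ft at W3, so the point is downgradient.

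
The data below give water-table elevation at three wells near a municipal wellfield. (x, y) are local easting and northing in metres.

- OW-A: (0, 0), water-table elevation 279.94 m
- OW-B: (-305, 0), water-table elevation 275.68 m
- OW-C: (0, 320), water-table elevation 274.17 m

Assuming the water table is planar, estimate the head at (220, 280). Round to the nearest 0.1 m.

∂h/∂x = (275.68 − 279.94) / (-305 − 0) = +0.01397
∂h/∂y = (274.17 − 279.94) / (320 − 0) = -0.01803
h(220, 280) = 279.94 + (+0.01397)·(220) + (-0.01803)·(280) = 279.94 +3.073 -5.049 = 277.964 m.

278.0 m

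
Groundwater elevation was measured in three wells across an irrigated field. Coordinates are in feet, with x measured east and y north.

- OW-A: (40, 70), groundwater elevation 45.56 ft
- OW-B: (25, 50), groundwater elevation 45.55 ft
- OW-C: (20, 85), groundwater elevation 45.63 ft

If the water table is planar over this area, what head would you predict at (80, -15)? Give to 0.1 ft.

Taking OW-A as reference: OW-B−OW-A = (-15, -20, -0.01); OW-C−OW-A = (-20, 15, +0.07).
Solve a·Δx + b·Δy = Δh: det = (-15)·15 − (-20)·(-20) = -625.
∂h/∂x = [(-0.01)·15 − (+0.07)·(-20)] / -625 = -0.002000
∂h/∂y = [(-15)·(+0.07) − (-20)·(-0.01)] / -625 = +0.002000
h(80, -15) = 45.56 + (-0.002000)·(40) + (+0.002000)·(-85) = 45.56 -0.080 -0.170 = 45.310 ft.

45.3 ft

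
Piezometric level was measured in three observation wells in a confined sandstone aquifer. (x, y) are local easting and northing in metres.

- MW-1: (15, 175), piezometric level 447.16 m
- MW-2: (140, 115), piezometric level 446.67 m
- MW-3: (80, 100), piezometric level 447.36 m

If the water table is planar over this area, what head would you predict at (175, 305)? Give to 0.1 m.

444.4 m

Differences from MW-1: to MW-2 (Δx, Δy, Δh) = (125, -60, -0.49); to MW-3 = (65, -75, +0.20).
Determinant of the coordinate differences = 125·(-75) − 65·(-60) = -5475.
∂h/∂x = [(-0.49)·(-75) − (+0.20)·(-60)] / -5475 = -0.008904
∂h/∂y = [125·(+0.20) − 65·(-0.49)] / -5475 = -0.01038
h(175, 305) = 447.16 + (-0.008904)·(160) + (-0.01038)·(130) = 447.16 -1.425 -1.350 = 444.385 m.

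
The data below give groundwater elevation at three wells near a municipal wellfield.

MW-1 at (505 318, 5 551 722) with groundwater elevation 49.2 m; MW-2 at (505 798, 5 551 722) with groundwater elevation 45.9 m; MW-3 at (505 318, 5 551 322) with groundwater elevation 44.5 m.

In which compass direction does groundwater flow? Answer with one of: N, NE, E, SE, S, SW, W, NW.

SE

∂h/∂x = (45.9 − 49.2) / (505798 − 505318) = -0.006875
∂h/∂y = (44.5 − 49.2) / (5551322 − 5551722) = +0.01175
Flow = −∇h = (+0.006875 east, -0.01175 north), which points southeast.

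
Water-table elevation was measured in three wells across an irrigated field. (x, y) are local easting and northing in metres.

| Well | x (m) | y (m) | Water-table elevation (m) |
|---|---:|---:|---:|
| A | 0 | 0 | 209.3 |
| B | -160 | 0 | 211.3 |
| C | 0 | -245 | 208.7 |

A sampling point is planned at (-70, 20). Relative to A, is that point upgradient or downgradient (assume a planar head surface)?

upgradient

∂h/∂x = (211.3 − 209.3) / (-160 − 0) = -0.01250
∂h/∂y = (208.7 − 209.3) / (-245 − 0) = +0.002449
Head at (-70, 20) = 209.3 + (-0.01250)·(-70) + (+0.002449)·(20) = 210.22 m.
That is higher than the 209.3 m at A, so the point is upgradient.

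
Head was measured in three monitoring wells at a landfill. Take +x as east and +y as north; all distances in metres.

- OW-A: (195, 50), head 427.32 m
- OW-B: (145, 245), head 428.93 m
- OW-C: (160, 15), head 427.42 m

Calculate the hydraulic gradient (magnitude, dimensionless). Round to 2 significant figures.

With h = a·x + b·y + c and OW-A as origin, the differences give:
  (-50)·a + 195·b = +1.61
  (-35)·a + (-35)·b = +0.10
Eliminate b (×(-35) and ×195, subtract): 8575·a = -75.850 → a = ∂h/∂x = -0.008845
Back-substitute: b = ∂h/∂y = +0.005988.
|∇h| = √(-0.008845² + 0.005988²) = 0.01068

0.011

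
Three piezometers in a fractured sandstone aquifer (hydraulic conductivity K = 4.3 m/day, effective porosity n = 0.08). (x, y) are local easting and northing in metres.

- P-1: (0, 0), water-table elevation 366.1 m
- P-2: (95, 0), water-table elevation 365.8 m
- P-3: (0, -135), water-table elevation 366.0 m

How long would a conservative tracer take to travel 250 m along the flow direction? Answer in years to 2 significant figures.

∂h/∂x = (365.8 − 366.1) / (95 − 0) = -0.003158
∂h/∂y = (366.0 − 366.1) / (-135 − 0) = +0.0007407
|∇h| = √(-0.003158² + 0.0007407²) = 0.003244
Seepage velocity v = K·i/n = 4.3 × 0.003244 / 0.08 = 0.1744 m/day.
t = 250 / 0.1744 = 1433 days = 3.92 years.

3.9 years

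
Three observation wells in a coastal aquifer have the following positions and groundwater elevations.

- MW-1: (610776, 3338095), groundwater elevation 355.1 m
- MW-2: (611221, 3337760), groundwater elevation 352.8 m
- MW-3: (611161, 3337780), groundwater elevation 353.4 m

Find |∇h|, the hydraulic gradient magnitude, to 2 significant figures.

Taking MW-1 as reference: MW-2−MW-1 = (445, -335, -2.3); MW-3−MW-1 = (385, -315, -1.7).
Determinant of the coordinate differences = 445·(-315) − 385·(-335) = -11200.
∂h/∂x = [(-2.3)·(-315) − (-1.7)·(-335)] / -11200 = -0.01384
∂h/∂y = [445·(-1.7) − 385·(-2.3)] / -11200 = -0.01152
|∇h| = √(-0.01384² + -0.01152²) = 0.01801

0.018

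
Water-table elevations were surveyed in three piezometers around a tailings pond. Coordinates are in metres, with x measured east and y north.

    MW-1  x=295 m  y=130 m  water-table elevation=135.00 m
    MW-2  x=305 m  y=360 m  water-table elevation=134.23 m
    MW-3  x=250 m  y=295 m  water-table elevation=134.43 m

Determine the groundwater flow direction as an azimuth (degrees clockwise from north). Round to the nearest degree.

354°

Three-point gradient (reference MW-1): Δ to MW-2 = (10, 230, -0.77), Δ to MW-3 = (-45, 165, -0.57).
∂h/∂x = +0.0003375, ∂h/∂y = -0.003363 (det = 12000).
Flow direction (−∇h) has components (-0.0003375 E, +0.003363 N).
Azimuth = atan2(E, N) = atan2(-0.0003375, +0.003363) = 354.3° ≈ 354°.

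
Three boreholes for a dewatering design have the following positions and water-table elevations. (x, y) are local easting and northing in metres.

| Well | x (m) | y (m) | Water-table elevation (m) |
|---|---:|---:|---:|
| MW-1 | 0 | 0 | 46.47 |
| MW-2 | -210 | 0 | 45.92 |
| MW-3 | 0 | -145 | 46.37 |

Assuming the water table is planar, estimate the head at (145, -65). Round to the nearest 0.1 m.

∂h/∂x = (45.92 − 46.47) / (-210 − 0) = +0.002619
∂h/∂y = (46.37 − 46.47) / (-145 − 0) = +0.0006897
h(145, -65) = 46.47 + (+0.002619)·(145) + (+0.0006897)·(-65) = 46.47 +0.380 -0.045 = 46.805 m.

46.8 m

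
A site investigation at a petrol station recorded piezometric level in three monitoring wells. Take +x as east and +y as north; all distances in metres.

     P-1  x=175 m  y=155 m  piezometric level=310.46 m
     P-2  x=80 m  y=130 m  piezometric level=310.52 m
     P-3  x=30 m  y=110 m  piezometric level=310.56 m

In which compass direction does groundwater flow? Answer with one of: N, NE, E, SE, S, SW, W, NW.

N

Differences from P-1: to P-2 (Δx, Δy, Δh) = (-95, -25, +0.06); to P-3 = (-145, -45, +0.10).
Solve a·Δx + b·Δy = Δh: det = (-95)·(-45) − (-145)·(-25) = 650.
∂h/∂x = [(+0.06)·(-45) − (+0.10)·(-25)] / 650 = -0.0003077
∂h/∂y = [(-95)·(+0.10) − (-145)·(+0.06)] / 650 = -0.001231
Flow = −∇h = (+0.0003077 east, +0.001231 north), which points north.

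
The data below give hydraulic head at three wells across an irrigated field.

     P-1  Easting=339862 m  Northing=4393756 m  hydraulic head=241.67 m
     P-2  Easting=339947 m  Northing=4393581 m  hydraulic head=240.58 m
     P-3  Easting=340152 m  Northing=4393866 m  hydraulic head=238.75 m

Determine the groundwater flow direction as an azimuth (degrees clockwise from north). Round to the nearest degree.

With h = a·x + b·y + c and P-1 as origin, the differences give:
  85·a + (-175)·b = -1.09
  290·a + 110·b = -2.92
Eliminate b (×110 and ×(-175), subtract): 60100·a = -630.900 → a = ∂h/∂x = -0.01050
Back-substitute: b = ∂h/∂y = +0.001130.
Flow direction (−∇h) has components (+0.01050 E, -0.001130 N).
Azimuth = atan2(E, N) = atan2(+0.01050, -0.001130) = 96.1° ≈ 096°.

096°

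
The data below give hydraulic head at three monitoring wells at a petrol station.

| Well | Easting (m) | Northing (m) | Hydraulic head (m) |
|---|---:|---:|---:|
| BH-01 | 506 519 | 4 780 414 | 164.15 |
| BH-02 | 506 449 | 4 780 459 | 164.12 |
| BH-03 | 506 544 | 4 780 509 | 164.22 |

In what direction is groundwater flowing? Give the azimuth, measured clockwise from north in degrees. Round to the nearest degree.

235°

Three-point gradient (reference BH-01): Δ to BH-02 = (-70, 45, -0.03), Δ to BH-03 = (25, 95, +0.07).
∂h/∂x = +0.0007717, ∂h/∂y = +0.0005338 (det = -7775).
Flow direction (−∇h) has components (-0.0007717 E, -0.0005338 N).
Azimuth = atan2(E, N) = atan2(-0.0007717, -0.0005338) = 235.3° ≈ 235°.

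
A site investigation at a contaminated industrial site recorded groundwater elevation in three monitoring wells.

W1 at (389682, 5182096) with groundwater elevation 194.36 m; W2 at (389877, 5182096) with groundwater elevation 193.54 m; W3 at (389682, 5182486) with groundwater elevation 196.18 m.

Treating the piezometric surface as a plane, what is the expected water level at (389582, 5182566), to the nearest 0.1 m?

∂h/∂x = (193.54 − 194.36) / (389877 − 389682) = -0.004205
∂h/∂y = (196.18 − 194.36) / (5182486 − 5182096) = +0.004667
h(389582, 5182566) = 194.36 + (-0.004205)·(-100) + (+0.004667)·(470) = 194.36 +0.421 +2.193 = 196.974 m.

197.0 m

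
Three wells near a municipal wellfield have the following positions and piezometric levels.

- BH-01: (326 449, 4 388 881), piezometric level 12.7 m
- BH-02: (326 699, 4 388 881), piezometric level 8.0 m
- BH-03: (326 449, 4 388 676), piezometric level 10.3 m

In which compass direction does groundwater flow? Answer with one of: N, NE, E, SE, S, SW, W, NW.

SE

∂h/∂x = (8.0 − 12.7) / (326699 − 326449) = -0.01880
∂h/∂y = (10.3 − 12.7) / (4388676 − 4388881) = +0.01171
Flow = −∇h = (+0.01880 east, -0.01171 north), which points southeast.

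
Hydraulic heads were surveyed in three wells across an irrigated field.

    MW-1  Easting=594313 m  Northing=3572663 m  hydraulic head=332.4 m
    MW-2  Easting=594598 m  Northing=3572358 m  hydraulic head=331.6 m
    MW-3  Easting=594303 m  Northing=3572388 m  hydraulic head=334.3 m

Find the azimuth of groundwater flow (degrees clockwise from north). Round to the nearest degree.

056°

Taking MW-1 as reference: MW-2−MW-1 = (285, -305, -0.8); MW-3−MW-1 = (-10, -275, +1.9).
Solve a·Δx + b·Δy = Δh: det = 285·(-275) − (-10)·(-305) = -81425.
∂h/∂x = [(-0.8)·(-275) − (+1.9)·(-305)] / -81425 = -0.009819
∂h/∂y = [285·(+1.9) − (-10)·(-0.8)] / -81425 = -0.006552
Flow direction (−∇h) has components (+0.009819 E, +0.006552 N).
Azimuth = atan2(E, N) = atan2(+0.009819, +0.006552) = 56.3° ≈ 056°.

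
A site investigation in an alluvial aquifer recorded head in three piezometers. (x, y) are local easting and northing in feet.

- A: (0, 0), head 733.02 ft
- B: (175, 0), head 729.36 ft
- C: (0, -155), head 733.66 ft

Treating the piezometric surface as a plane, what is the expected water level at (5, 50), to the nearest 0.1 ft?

732.7 ft

∂h/∂x = (729.36 − 733.02) / (175 − 0) = -0.02091
∂h/∂y = (733.66 − 733.02) / (-155 − 0) = -0.004129
h(5, 50) = 733.02 + (-0.02091)·(5) + (-0.004129)·(50) = 733.02 -0.105 -0.206 = 732.709 ft.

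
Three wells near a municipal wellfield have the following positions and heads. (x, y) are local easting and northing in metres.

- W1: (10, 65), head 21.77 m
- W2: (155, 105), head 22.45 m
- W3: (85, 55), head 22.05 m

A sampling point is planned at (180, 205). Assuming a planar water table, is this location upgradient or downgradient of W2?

upgradient

Differences from W1: to W2 (Δx, Δy, Δh) = (145, 40, +0.68); to W3 = (75, -10, +0.28).
Solve a·Δx + b·Δy = Δh: det = 145·(-10) − 75·40 = -4450.
∂h/∂x = [(+0.68)·(-10) − (+0.28)·40] / -4450 = +0.004045
∂h/∂y = [145·(+0.28) − 75·(+0.68)] / -4450 = +0.002337
Head at (180, 205) = 21.77 + (+0.004045)·(170) + (+0.002337)·(140) = 22.78 m.
That is higher than the 22.45 m at W2, so the point is upgradient.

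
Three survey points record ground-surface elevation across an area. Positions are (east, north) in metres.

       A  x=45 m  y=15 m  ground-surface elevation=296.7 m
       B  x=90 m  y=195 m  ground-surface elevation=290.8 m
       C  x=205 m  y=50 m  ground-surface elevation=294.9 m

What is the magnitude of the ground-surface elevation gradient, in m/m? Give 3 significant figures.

0.0320 m/m

With z = a·x + b·y + c and A as origin, the differences give:
  45·a + 180·b = -5.9
  160·a + 35·b = -1.8
Eliminate b (×35 and ×180, subtract): -27225·a = 117.50 → a = ∂z/∂x = -0.004316
Back-substitute: b = ∂z/∂y = -0.03170.
|∇f| = √(-0.004316² + -0.03170²) = 0.03199 m/m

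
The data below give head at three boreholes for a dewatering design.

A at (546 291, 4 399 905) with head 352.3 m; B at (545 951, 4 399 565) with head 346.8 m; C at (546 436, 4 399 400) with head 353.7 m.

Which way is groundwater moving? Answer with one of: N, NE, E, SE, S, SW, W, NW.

W

Three-point gradient (reference A): Δ to B = (-340, -340, -5.5), Δ to C = (145, -505, +1.4).
∂h/∂x = +0.01472, ∂h/∂y = +0.001455 (det = 221000).
Flow = −∇h = (-0.01472 east, -0.001455 north), which points west.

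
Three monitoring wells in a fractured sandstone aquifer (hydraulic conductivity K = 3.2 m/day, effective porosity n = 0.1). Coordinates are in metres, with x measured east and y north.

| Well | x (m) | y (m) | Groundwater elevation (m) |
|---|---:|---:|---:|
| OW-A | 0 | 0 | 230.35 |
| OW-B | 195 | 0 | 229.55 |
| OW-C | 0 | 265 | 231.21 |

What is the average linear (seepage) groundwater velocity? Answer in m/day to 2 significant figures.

∂h/∂x = (229.55 − 230.35) / (195 − 0) = -0.004103
∂h/∂y = (231.21 − 230.35) / (265 − 0) = +0.003245
|∇h| = √(-0.004103² + 0.003245²) = 0.005231
Seepage velocity v = K·i/n = 3.2 × 0.005231 / 0.1 = 0.1674 m/day.

0.17 m/day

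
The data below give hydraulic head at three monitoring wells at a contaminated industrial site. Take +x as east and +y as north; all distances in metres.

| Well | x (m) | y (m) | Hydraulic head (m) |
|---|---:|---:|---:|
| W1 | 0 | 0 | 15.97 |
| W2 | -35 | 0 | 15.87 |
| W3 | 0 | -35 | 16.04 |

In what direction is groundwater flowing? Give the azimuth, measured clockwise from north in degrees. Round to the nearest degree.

∂h/∂x = (15.87 − 15.97) / (-35 − 0) = +0.002857
∂h/∂y = (16.04 − 15.97) / (-35 − 0) = -0.002000
Flow direction (−∇h) has components (-0.002857 E, +0.002000 N).
Azimuth = atan2(E, N) = atan2(-0.002857, +0.002000) = 305.0° ≈ 305°.

305°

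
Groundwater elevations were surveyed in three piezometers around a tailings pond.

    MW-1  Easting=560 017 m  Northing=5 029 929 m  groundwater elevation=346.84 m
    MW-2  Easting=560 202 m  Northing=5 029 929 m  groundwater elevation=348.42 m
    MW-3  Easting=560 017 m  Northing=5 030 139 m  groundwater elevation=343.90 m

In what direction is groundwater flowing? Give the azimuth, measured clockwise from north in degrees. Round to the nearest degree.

∂h/∂x = (348.42 − 346.84) / (560202 − 560017) = +0.008541
∂h/∂y = (343.90 − 346.84) / (5030139 − 5029929) = -0.01400
Flow direction (−∇h) has components (-0.008541 E, +0.01400 N).
Azimuth = atan2(E, N) = atan2(-0.008541, +0.01400) = 328.6° ≈ 329°.

329°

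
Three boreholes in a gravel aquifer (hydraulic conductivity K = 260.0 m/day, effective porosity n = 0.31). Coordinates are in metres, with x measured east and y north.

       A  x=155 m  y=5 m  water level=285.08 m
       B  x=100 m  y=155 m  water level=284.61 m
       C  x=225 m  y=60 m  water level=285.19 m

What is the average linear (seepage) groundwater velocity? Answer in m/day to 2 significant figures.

With h = a·x + b·y + c and A as origin, the differences give:
  (-55)·a + 150·b = -0.47
  70·a + 55·b = +0.11
Eliminate b (×55 and ×150, subtract): -13525·a = -42.350 → a = ∂h/∂x = +0.003131
Back-substitute: b = ∂h/∂y = -0.001985.
|∇h| = √(0.003131² + -0.001985²) = 0.003707
Seepage velocity v = K·i/n = 260.0 × 0.003707 / 0.31 = 3.109 m/day.

3.1 m/day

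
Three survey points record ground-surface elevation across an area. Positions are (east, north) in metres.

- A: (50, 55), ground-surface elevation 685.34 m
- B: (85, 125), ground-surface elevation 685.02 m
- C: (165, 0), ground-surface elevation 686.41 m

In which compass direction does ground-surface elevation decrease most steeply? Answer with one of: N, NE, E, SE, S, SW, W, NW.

NW

Three-point gradient (reference A): Δ to B = (35, 70, -0.32), Δ to C = (115, -55, +1.07).
∂z/∂x = +0.005744, ∂z/∂y = -0.007444 (det = -9975).
Steepest decrease is along −∇f = (-0.005744 E, +0.007444 N) → northwest.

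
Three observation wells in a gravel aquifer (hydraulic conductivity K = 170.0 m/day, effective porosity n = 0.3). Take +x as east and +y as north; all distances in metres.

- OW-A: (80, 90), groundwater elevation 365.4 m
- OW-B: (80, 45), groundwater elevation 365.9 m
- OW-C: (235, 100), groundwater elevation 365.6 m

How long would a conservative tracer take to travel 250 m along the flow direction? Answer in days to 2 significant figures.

39 days

With h = a·x + b·y + c and OW-A as origin, the differences give:
  0·a + (-45)·b = +0.5
  155·a + 10·b = +0.2
Eliminate b (×10 and ×(-45), subtract): 6975·a = 14.00 → a = ∂h/∂x = +0.002007
Back-substitute: b = ∂h/∂y = -0.01111.
|∇h| = √(0.002007² + -0.01111²) = 0.01129
Seepage velocity v = K·i/n = 170.0 × 0.01129 / 0.3 = 6.398 m/day.
t = 250 / 6.398 = 39.07 days.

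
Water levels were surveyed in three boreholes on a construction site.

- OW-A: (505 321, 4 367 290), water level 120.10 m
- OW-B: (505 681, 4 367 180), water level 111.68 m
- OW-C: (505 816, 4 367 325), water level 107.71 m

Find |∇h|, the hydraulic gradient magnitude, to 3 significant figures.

0.0251

Differences from OW-A: to OW-B (Δx, Δy, Δh) = (360, -110, -8.42); to OW-C = (495, 35, -12.39).
Solve a·Δx + b·Δy = Δh: det = 360·35 − 495·(-110) = 67050.
∂h/∂x = [(-8.42)·35 − (-12.39)·(-110)] / 67050 = -0.02472
∂h/∂y = [360·(-12.39) − 495·(-8.42)] / 67050 = -0.004362
|∇h| = √(-0.02472² + -0.004362²) = 0.0251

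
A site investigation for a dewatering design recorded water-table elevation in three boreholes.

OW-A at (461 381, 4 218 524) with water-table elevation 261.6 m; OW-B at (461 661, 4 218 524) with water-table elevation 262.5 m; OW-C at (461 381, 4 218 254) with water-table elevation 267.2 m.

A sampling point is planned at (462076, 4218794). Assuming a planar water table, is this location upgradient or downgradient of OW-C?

∂h/∂x = (262.5 − 261.6) / (461661 − 461381) = +0.003214
∂h/∂y = (267.2 − 261.6) / (4218254 − 4218524) = -0.02074
Head at (462076, 4218794) = 261.6 + (+0.003214)·(695) + (-0.02074)·(270) = 258.23 m.
That is lower than the 267.2 m at OW-C, so the point is downgradient.

downgradient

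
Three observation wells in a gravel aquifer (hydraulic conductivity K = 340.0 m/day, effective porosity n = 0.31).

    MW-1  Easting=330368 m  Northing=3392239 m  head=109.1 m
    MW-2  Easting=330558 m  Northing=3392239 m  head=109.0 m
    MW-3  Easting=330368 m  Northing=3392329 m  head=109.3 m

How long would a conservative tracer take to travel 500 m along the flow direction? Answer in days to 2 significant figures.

200 days

∂h/∂x = (109.0 − 109.1) / (330558 − 330368) = -0.0005263
∂h/∂y = (109.3 − 109.1) / (3392329 − 3392239) = +0.002222
|∇h| = √(-0.0005263² + 0.002222²) = 0.002283
Seepage velocity v = K·i/n = 340.0 × 0.002283 / 0.31 = 2.504 m/day.
t = 500 / 2.504 = 199.7 days.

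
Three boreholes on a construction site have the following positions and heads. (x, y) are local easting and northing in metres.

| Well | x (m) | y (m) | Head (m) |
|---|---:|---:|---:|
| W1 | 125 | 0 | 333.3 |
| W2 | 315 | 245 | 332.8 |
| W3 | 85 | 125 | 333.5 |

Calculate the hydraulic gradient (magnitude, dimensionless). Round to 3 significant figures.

Differences from W1: to W2 (Δx, Δy, Δh) = (190, 245, -0.5); to W3 = (-40, 125, +0.2).
Determinant of the coordinate differences = 190·125 − (-40)·245 = 33550.
∂h/∂x = [(-0.5)·125 − (+0.2)·245] / 33550 = -0.003323
∂h/∂y = [190·(+0.2) − (-40)·(-0.5)] / 33550 = +0.0005365
|∇h| = √(-0.003323² + 0.0005365²) = 0.003366

0.00337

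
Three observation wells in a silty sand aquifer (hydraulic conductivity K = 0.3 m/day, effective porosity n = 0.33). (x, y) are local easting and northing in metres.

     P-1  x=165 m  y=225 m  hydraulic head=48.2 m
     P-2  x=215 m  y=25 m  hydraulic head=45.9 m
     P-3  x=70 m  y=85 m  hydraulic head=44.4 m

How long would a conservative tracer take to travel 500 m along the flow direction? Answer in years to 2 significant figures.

65 years

With h = a·x + b·y + c and P-1 as origin, the differences give:
  50·a + (-200)·b = -2.3
  (-95)·a + (-140)·b = -3.8
Eliminate b (×(-140) and ×(-200), subtract): -26000·a = -438.00 → a = ∂h/∂x = +0.01685
Back-substitute: b = ∂h/∂y = +0.01571.
|∇h| = √(0.01685² + 0.01571²) = 0.02304
Seepage velocity v = K·i/n = 0.3 × 0.02304 / 0.33 = 0.02095 m/day.
t = 500 / 0.02095 = 2.387e+04 days = 65.4 years.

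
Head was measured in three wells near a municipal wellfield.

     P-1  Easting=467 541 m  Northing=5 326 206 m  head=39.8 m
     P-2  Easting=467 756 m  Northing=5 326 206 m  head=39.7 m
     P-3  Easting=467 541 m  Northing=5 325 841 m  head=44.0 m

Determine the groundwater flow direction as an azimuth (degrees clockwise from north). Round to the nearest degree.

∂h/∂x = (39.7 − 39.8) / (467756 − 467541) = -0.0004651
∂h/∂y = (44.0 − 39.8) / (5325841 − 5326206) = -0.01151
Flow direction (−∇h) has components (+0.0004651 E, +0.01151 N).
Azimuth = atan2(E, N) = atan2(+0.0004651, +0.01151) = 2.3° ≈ 002°.

002°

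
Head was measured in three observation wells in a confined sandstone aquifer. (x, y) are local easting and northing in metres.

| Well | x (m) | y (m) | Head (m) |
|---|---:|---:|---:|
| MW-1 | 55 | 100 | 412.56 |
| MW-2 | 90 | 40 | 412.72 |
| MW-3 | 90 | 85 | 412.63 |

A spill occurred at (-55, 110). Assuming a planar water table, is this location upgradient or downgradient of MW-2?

Taking MW-1 as reference: MW-2−MW-1 = (35, -60, +0.16); MW-3−MW-1 = (35, -15, +0.07).
Determinant of the coordinate differences = 35·(-15) − 35·(-60) = 1575.
∂h/∂x = [(+0.16)·(-15) − (+0.07)·(-60)] / 1575 = +0.001143
∂h/∂y = [35·(+0.07) − 35·(+0.16)] / 1575 = -0.002000
Head at (-55, 110) = 412.56 + (+0.001143)·(-110) + (-0.002000)·(10) = 412.41 m.
That is lower than the 412.72 m at MW-2, so the point is downgradient.

downgradient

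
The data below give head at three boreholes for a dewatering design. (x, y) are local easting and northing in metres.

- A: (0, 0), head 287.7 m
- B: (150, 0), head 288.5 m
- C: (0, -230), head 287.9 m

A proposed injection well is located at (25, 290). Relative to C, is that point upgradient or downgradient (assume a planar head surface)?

∂h/∂x = (288.5 − 287.7) / (150 − 0) = +0.005333
∂h/∂y = (287.9 − 287.7) / (-230 − 0) = -0.0008696
Head at (25, 290) = 287.7 + (+0.005333)·(25) + (-0.0008696)·(290) = 287.58 m.
That is lower than the 287.9 m at C, so the point is downgradient.

downgradient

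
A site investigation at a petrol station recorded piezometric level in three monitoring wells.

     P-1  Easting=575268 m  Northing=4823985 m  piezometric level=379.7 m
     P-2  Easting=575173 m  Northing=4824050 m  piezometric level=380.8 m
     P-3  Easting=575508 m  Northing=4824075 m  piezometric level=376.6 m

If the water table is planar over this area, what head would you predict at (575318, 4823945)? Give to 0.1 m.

379.1 m

Differences from P-1: to P-2 (Δx, Δy, Δh) = (-95, 65, +1.1); to P-3 = (240, 90, -3.1).
Solve a·Δx + b·Δy = Δh: det = (-95)·90 − 240·65 = -24150.
∂h/∂x = [(+1.1)·90 − (-3.1)·65] / -24150 = -0.01244
∂h/∂y = [(-95)·(-3.1) − 240·(+1.1)] / -24150 = -0.001263
h(575318, 4823945) = 379.7 + (-0.01244)·(50) + (-0.001263)·(-40) = 379.7 -0.622 +0.051 = 379.128 m.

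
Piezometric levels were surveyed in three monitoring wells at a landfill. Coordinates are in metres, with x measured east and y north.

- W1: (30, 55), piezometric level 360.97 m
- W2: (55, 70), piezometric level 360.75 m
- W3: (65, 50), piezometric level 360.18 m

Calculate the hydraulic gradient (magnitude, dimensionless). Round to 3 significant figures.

Taking W1 as reference: W2−W1 = (25, 15, -0.22); W3−W1 = (35, -5, -0.79).
Determinant of the coordinate differences = 25·(-5) − 35·15 = -650.
∂h/∂x = [(-0.22)·(-5) − (-0.79)·15] / -650 = -0.01992
∂h/∂y = [25·(-0.79) − 35·(-0.22)] / -650 = +0.01854
|∇h| = √(-0.01992² + 0.01854²) = 0.02721

0.0272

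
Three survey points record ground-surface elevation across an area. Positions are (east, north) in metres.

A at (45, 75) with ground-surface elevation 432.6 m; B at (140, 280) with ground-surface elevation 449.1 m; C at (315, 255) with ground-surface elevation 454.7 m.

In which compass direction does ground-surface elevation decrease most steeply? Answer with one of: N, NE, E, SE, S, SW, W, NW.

SW

Differences from A: to B (Δx, Δy, Δh) = (95, 205, +16.5); to C = (270, 180, +22.1).
Solve a·Δx + b·Δy = Δz: det = 95·180 − 270·205 = -38250.
∂z/∂x = [(+16.5)·180 − (+22.1)·205] / -38250 = +0.04080
∂z/∂y = [95·(+22.1) − 270·(+16.5)] / -38250 = +0.06158
Steepest decrease is along −∇f = (-0.04080 E, -0.06158 N) → southwest.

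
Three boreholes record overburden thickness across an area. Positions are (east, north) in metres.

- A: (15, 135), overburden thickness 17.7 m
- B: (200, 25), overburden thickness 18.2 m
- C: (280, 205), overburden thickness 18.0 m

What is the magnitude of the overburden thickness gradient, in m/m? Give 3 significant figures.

0.00244 m/m

Taking A as reference: B−A = (185, -110, +0.5); C−A = (265, 70, +0.3).
Solve a·Δx + b·Δy = Δd: det = 185·70 − 265·(-110) = 42100.
∂d/∂x = [(+0.5)·70 − (+0.3)·(-110)] / 42100 = +0.001615
∂d/∂y = [185·(+0.3) − 265·(+0.5)] / 42100 = -0.001829
|∇f| = √(0.001615² + -0.001829²) = 0.00244 m/m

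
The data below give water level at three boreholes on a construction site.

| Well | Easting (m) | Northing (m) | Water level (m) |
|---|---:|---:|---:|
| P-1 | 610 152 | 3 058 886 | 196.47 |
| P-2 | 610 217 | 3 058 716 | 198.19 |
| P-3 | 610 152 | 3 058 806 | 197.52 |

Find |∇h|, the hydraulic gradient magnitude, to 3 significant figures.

0.0153

Taking P-1 as reference: P-2−P-1 = (65, -170, +1.72); P-3−P-1 = (0, -80, +1.05).
Solve a·Δx + b·Δy = Δh: det = 65·(-80) − 0·(-170) = -5200.
∂h/∂x = [(+1.72)·(-80) − (+1.05)·(-170)] / -5200 = -0.007865
∂h/∂y = [65·(+1.05) − 0·(+1.72)] / -5200 = -0.01313
|∇h| = √(-0.007865² + -0.01313²) = 0.01531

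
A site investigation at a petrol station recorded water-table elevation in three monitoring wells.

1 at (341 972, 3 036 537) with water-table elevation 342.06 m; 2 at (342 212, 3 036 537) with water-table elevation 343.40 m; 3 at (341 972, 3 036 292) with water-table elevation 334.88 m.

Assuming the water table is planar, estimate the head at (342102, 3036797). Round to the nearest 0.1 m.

∂h/∂x = (343.40 − 342.06) / (342212 − 341972) = +0.005583
∂h/∂y = (334.88 − 342.06) / (3036292 − 3036537) = +0.02931
h(342102, 3036797) = 342.06 + (+0.005583)·(130) + (+0.02931)·(260) = 342.06 +0.726 +7.620 = 350.405 m.

350.4 m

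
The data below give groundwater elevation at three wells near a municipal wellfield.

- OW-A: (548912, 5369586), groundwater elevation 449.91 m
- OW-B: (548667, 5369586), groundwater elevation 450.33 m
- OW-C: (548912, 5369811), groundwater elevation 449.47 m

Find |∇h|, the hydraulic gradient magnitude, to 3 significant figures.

0.00260

∂h/∂x = (450.33 − 449.91) / (548667 − 548912) = -0.001714
∂h/∂y = (449.47 − 449.91) / (5369811 − 5369586) = -0.001956
|∇h| = √(-0.001714² + -0.001956²) = 0.002601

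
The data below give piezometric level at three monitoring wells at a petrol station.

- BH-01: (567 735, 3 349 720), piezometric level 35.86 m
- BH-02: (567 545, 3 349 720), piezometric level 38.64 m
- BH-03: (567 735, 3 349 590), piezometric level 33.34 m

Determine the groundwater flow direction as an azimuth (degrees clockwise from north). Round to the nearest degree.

143°

∂h/∂x = (38.64 − 35.86) / (567545 − 567735) = -0.01463
∂h/∂y = (33.34 − 35.86) / (3349590 − 3349720) = +0.01938
Flow direction (−∇h) has components (+0.01463 E, -0.01938 N).
Azimuth = atan2(E, N) = atan2(+0.01463, -0.01938) = 143.0° ≈ 143°.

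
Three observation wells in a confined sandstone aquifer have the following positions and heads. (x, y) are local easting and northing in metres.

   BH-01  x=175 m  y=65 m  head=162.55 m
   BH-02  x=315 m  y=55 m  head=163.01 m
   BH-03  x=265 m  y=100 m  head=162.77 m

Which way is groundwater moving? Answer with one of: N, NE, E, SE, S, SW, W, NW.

NW

With h = a·x + b·y + c and BH-01 as origin, the differences give:
  140·a + (-10)·b = +0.46
  90·a + 35·b = +0.22
Eliminate b (×35 and ×(-10), subtract): 5800·a = 18.300 → a = ∂h/∂x = +0.003155
Back-substitute: b = ∂h/∂y = -0.001828.
Flow = −∇h = (-0.003155 east, +0.001828 north), which points northwest.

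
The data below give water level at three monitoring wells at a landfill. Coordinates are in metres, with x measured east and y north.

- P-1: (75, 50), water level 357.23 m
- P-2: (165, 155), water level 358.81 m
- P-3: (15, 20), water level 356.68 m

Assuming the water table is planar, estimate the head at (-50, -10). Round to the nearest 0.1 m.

356.1 m

Three-point gradient (reference P-1): Δ to P-2 = (90, 105, +1.58), Δ to P-3 = (-60, -30, -0.55).
∂h/∂x = +0.002875, ∂h/∂y = +0.01258 (det = 3600).
h(-50, -10) = 357.23 + (+0.002875)·(-125) + (+0.01258)·(-60) = 357.23 -0.359 -0.755 = 356.116 m.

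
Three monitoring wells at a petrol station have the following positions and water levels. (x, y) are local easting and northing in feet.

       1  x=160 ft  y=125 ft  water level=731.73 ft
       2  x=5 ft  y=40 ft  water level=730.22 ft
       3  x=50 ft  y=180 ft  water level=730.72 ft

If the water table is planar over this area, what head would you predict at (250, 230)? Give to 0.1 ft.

Three-point gradient (reference 1): Δ to 2 = (-155, -85, -1.51), Δ to 3 = (-110, 55, -1.01).
∂h/∂x = +0.009449, ∂h/∂y = +0.0005343 (det = -17875).
h(250, 230) = 731.73 + (+0.009449)·(90) + (+0.0005343)·(105) = 731.73 +0.850 +0.056 = 732.637 ft.

732.6 ft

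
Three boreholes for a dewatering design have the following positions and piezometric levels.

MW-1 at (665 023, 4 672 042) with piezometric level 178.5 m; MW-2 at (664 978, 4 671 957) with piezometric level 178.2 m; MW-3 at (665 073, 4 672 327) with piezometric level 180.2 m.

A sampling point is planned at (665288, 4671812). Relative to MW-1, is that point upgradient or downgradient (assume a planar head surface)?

Three-point gradient (reference MW-1): Δ to MW-2 = (-45, -85, -0.3), Δ to MW-3 = (50, 285, +1.7).
∂h/∂x = -0.006880, ∂h/∂y = +0.007172 (det = -8575).
Head at (665288, 4671812) = 178.5 + (-0.006880)·(265) + (+0.007172)·(-230) = 175.03 m.
That is lower than the 178.5 m at MW-1, so the point is downgradient.

downgradient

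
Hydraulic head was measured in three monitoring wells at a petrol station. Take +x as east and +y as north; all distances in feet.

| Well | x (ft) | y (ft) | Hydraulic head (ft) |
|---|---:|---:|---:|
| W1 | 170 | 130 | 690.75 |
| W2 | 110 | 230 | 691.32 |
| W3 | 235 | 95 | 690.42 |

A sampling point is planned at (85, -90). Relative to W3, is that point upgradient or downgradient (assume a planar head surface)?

downgradient

Taking W1 as reference: W2−W1 = (-60, 100, +0.57); W3−W1 = (65, -35, -0.33).
Determinant of the coordinate differences = (-60)·(-35) − 65·100 = -4400.
∂h/∂x = [(+0.57)·(-35) − (-0.33)·100] / -4400 = -0.002966
∂h/∂y = [(-60)·(-0.33) − 65·(+0.57)] / -4400 = +0.003920
Head at (85, -90) = 690.75 + (-0.002966)·(-85) + (+0.003920)·(-220) = 690.14 ft.
That is lower than the 690.42 ft at W3, so the point is downgradient.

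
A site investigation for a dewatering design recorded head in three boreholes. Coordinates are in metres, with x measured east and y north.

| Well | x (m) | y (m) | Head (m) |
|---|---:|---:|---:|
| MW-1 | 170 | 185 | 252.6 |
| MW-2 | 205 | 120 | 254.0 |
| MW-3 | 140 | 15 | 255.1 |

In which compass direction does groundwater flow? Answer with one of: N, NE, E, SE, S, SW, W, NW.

With h = a·x + b·y + c and MW-1 as origin, the differences give:
  35·a + (-65)·b = +1.4
  (-30)·a + (-170)·b = +2.5
Eliminate b (×(-170) and ×(-65), subtract): -7900·a = -75.50 → a = ∂h/∂x = +0.009557
Back-substitute: b = ∂h/∂y = -0.01639.
Flow = −∇h = (-0.009557 east, +0.01639 north), which points northwest.

NW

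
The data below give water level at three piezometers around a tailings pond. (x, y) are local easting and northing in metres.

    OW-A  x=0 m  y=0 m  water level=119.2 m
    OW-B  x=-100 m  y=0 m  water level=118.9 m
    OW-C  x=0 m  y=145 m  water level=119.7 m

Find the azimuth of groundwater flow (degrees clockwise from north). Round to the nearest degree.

221°

∂h/∂x = (118.9 − 119.2) / (-100 − 0) = +0.003000
∂h/∂y = (119.7 − 119.2) / (145 − 0) = +0.003448
Flow direction (−∇h) has components (-0.003000 E, -0.003448 N).
Azimuth = atan2(E, N) = atan2(-0.003000, -0.003448) = 221.0° ≈ 221°.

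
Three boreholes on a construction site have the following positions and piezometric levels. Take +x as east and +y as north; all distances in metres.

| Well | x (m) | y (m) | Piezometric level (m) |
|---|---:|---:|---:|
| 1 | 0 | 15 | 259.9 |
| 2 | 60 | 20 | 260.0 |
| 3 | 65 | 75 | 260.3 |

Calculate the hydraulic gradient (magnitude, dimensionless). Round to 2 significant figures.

0.0055

Differences from 1: to 2 (Δx, Δy, Δh) = (60, 5, +0.1); to 3 = (65, 60, +0.4).
Determinant of the coordinate differences = 60·60 − 65·5 = 3275.
∂h/∂x = [(+0.1)·60 − (+0.4)·5] / 3275 = +0.001221
∂h/∂y = [60·(+0.4) − 65·(+0.1)] / 3275 = +0.005344
|∇h| = √(0.001221² + 0.005344²) = 0.005482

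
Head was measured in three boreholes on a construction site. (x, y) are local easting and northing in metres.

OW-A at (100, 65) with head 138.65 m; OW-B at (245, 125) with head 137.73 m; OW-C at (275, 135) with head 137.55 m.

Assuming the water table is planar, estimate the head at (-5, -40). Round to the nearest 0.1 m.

With h = a·x + b·y + c and OW-A as origin, the differences give:
  145·a + 60·b = -0.92
  175·a + 70·b = -1.10
Eliminate b (×70 and ×60, subtract): -350·a = 1.600 → a = ∂h/∂x = -0.004571
Back-substitute: b = ∂h/∂y = -0.004286.
h(-5, -40) = 138.65 + (-0.004571)·(-105) + (-0.004286)·(-105) = 138.65 +0.480 +0.450 = 139.580 m.

139.6 m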